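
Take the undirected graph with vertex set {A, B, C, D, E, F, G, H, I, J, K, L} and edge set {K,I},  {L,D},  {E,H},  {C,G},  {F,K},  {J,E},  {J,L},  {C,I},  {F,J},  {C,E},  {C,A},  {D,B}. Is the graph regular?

No

Degrees: A:1, B:1, C:4, D:2, E:3, F:2, G:1, H:1, I:2, J:3, K:2, L:2
Vertex A has degree 1 while C has degree 4, so the graph is not regular.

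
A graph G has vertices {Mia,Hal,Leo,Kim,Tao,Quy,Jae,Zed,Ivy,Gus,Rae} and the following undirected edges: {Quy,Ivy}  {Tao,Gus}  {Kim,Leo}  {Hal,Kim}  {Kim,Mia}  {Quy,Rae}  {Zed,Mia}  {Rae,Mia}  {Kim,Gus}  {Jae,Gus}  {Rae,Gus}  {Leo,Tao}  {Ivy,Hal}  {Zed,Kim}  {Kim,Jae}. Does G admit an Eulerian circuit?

Degrees: Mia:3, Hal:2, Leo:2, Kim:6, Tao:2, Quy:2, Jae:2, Zed:2, Ivy:2, Gus:4, Rae:3
Mia, Rae have odd degree; an Eulerian circuit needs every degree to be even, so none exists.

No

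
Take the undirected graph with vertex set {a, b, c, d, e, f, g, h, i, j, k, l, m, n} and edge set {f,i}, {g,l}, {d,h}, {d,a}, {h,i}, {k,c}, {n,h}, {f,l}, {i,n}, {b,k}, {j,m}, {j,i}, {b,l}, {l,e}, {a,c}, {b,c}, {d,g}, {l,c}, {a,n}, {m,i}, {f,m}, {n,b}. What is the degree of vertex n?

4

Neighbors of n: a, b, h, i.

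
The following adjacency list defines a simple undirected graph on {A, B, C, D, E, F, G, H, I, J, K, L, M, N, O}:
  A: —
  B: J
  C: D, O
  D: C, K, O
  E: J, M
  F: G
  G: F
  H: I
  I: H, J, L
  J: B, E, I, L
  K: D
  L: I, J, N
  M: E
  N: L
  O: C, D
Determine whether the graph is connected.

Component: {A}
Component: {F, G}
Component: {C, D, K, O}
Component: {B, E, H, I, J, L, M, N}
There are 4 separate components, so the graph is not connected.

No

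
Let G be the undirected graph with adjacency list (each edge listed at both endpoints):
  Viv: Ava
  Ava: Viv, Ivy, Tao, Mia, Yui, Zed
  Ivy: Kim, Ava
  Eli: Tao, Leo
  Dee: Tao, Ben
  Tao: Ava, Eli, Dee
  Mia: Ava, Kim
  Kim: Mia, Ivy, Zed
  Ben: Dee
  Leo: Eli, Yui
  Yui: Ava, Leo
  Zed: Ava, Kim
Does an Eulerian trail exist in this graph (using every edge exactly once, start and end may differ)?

No

Degrees: Viv:1, Ava:6, Ivy:2, Eli:2, Dee:2, Tao:3, Mia:2, Kim:3, Ben:1, Leo:2, Yui:2, Zed:2
Odd-degree vertices: Viv, Tao, Kim, Ben (4 total).
With 4 odd-degree vertices (more than two), no single trail can use every edge.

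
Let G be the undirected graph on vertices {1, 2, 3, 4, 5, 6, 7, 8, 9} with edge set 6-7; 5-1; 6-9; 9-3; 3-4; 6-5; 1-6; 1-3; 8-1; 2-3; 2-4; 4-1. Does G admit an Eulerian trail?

No

Degrees: 1:5, 2:2, 3:4, 4:3, 5:2, 6:4, 7:1, 8:1, 9:2
Odd-degree vertices: 1, 4, 7, 8 (4 total).
With 4 odd-degree vertices (more than two), no single trail can use every edge.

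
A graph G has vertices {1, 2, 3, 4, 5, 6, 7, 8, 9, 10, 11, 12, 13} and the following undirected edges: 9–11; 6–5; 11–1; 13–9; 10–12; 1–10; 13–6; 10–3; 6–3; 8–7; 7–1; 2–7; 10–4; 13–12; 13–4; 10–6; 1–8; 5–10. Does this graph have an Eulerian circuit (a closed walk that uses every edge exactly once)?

No

Degrees: 1:4, 2:1, 3:2, 4:2, 5:2, 6:4, 7:3, 8:2, 9:2, 10:6, 11:2, 12:2, 13:4
Vertices with odd degree: 2, 7. An Eulerian circuit requires all degrees even.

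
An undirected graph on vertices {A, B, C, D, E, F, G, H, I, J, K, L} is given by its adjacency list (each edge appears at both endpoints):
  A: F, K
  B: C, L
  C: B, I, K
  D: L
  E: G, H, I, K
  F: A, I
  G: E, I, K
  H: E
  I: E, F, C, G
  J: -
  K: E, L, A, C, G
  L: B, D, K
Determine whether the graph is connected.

Component: {J}
Component: {A, B, C, D, E, F, G, H, I, K, L}
No edge joins these 2 groups, so the graph is disconnected.

No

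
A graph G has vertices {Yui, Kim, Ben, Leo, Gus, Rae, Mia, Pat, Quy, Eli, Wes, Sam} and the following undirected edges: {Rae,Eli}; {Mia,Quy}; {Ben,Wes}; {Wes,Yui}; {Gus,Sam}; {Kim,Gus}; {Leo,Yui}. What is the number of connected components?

5

Component: {Pat}
Component: {Rae, Eli}
Component: {Mia, Quy}
Component: {Kim, Gus, Sam}
Component: {Yui, Ben, Leo, Wes}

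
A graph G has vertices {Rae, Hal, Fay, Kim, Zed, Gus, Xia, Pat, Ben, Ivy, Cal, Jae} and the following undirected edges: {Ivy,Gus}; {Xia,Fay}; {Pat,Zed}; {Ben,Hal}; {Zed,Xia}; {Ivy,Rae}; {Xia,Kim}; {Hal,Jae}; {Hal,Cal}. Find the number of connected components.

3

Component: {Rae, Gus, Ivy}
Component: {Hal, Ben, Cal, Jae}
Component: {Fay, Kim, Zed, Xia, Pat}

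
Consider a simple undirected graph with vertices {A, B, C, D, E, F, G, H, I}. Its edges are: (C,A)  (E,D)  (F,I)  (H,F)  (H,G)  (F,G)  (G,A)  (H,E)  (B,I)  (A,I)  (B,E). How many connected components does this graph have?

1

Component: {A, B, C, D, E, F, G, H, I}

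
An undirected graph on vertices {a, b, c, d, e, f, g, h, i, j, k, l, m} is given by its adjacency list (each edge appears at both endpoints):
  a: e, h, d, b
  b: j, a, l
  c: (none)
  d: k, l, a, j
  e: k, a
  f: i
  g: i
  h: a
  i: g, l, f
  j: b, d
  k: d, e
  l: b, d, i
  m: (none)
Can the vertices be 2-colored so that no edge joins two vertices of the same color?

Yes

A valid 2-coloring puts {b, c, d, e, h, i, m} on one side and {a, f, g, j, k, l} on the other; every edge crosses between the two sides.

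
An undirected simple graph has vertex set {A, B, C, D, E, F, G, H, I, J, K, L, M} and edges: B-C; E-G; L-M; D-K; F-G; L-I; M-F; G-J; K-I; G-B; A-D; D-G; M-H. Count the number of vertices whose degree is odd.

Degrees: A:1, B:2, C:1, D:3, E:1, F:2, G:5, H:1, I:2, J:1, K:2, L:2, M:3
Odd-degree vertices: A, C, D, E, G, H, J, M.

8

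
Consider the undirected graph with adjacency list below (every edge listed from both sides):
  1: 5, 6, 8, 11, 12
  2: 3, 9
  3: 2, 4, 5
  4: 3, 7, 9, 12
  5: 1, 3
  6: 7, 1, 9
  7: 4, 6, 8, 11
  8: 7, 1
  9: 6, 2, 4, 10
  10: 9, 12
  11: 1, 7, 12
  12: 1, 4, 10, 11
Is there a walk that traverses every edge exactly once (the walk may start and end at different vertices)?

No

Degrees: 1:5, 2:2, 3:3, 4:4, 5:2, 6:3, 7:4, 8:2, 9:4, 10:2, 11:3, 12:4
Odd-degree vertices: 1, 3, 6, 11 (4 total).
With 4 odd-degree vertices (more than two), no single trail can use every edge.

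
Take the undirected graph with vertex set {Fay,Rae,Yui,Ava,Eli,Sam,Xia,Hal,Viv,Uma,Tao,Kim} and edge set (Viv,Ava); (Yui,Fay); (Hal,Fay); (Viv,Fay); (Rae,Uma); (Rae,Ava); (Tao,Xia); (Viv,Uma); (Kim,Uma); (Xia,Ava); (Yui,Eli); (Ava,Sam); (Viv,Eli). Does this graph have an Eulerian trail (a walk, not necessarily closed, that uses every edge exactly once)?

Degrees: Fay:3, Rae:2, Yui:2, Ava:4, Eli:2, Sam:1, Xia:2, Hal:1, Viv:4, Uma:3, Tao:1, Kim:1
Odd-degree vertices: Fay, Sam, Hal, Uma, Tao, Kim (6 total).
With 6 odd-degree vertices (more than two), no single trail can use every edge.

No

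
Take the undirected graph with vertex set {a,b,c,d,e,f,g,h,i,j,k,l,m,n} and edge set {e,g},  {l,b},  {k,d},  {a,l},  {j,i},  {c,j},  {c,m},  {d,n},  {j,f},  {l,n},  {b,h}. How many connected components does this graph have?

3

Component: {e, g}
Component: {c, f, i, j, m}
Component: {a, b, d, h, k, l, n}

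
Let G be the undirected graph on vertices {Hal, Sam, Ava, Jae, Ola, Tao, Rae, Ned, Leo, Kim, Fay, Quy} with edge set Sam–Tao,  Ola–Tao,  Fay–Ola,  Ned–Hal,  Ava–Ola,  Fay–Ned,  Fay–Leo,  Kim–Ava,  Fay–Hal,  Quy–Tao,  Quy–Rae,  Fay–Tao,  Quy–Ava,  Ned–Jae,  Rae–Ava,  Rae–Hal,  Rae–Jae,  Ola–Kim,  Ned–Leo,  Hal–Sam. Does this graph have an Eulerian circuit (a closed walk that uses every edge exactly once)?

No

Degrees: Hal:4, Sam:2, Ava:4, Jae:2, Ola:4, Tao:4, Rae:4, Ned:4, Leo:2, Kim:2, Fay:5, Quy:3
Vertices with odd degree: Fay, Quy. An Eulerian circuit requires all degrees even.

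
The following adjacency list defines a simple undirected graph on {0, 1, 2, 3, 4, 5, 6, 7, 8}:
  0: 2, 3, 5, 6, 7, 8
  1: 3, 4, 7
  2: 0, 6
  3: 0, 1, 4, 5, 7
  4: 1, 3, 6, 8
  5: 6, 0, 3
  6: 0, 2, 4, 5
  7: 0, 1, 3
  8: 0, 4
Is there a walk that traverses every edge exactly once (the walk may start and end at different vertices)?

No

Degrees: 0:6, 1:3, 2:2, 3:5, 4:4, 5:3, 6:4, 7:3, 8:2
Odd-degree vertices: 1, 3, 5, 7 (4 total).
An Eulerian trail requires 0 or 2 odd-degree vertices; here there are 4.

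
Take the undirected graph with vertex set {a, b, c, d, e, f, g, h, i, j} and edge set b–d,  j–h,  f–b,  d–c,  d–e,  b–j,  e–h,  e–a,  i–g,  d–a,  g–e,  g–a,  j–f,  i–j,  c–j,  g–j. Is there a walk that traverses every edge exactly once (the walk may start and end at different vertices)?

Yes

Degrees: a:3, b:3, c:2, d:4, e:4, f:2, g:4, h:2, i:2, j:6
Odd-degree vertices: a, b (2 total).
With 2 odd-degree vertices and all edges in one connected piece, an Eulerian trail exists (from a to b).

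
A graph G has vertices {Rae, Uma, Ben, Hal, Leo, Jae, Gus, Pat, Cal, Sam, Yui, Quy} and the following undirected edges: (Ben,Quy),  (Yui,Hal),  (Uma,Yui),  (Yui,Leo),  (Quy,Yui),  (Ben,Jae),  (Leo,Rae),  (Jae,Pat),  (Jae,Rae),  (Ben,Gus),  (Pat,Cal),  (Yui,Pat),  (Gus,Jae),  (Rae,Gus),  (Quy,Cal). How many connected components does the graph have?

Component: {Sam}
Component: {Rae, Uma, Ben, Hal, Leo, Jae, Gus, Pat, Cal, Yui, Quy}

2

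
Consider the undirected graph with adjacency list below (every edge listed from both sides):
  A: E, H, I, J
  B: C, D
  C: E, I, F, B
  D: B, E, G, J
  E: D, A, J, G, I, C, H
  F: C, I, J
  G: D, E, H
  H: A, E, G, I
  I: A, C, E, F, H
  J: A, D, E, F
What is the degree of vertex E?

Neighbors of E: A, C, D, G, H, I, J.

7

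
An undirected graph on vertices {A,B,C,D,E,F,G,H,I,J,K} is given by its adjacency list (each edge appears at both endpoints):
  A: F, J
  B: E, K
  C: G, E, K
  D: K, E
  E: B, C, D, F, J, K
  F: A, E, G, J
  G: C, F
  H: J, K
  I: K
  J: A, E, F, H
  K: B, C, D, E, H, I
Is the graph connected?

A breadth-first search from A visits A, J, F, E, H, G, C, D, B, K, I — all 11 vertices — so the graph is connected.

Yes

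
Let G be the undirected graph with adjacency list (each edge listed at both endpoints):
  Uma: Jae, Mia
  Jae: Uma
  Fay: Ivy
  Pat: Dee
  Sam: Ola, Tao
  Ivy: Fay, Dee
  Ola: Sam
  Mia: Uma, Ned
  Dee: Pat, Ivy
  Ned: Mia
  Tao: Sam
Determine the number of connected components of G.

Component: {Sam, Ola, Tao}
Component: {Uma, Jae, Mia, Ned}
Component: {Fay, Pat, Ivy, Dee}

3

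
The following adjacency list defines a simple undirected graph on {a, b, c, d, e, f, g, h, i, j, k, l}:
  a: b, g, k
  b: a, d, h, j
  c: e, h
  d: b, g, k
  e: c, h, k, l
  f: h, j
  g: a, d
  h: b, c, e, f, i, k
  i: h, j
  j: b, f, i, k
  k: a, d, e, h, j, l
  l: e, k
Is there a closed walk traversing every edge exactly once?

Degrees: a:3, b:4, c:2, d:3, e:4, f:2, g:2, h:6, i:2, j:4, k:6, l:2
a, d have odd degree; an Eulerian circuit needs every degree to be even, so none exists.

No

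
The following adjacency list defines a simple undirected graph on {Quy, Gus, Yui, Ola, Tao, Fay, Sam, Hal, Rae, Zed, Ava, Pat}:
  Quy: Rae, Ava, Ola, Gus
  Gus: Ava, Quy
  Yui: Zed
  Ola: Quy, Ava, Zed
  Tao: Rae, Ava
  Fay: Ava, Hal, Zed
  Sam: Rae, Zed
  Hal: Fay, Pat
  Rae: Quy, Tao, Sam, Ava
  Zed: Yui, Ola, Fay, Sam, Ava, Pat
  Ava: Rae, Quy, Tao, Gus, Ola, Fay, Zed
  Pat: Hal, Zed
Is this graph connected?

A breadth-first search from Quy visits Quy, Ola, Gus, Rae, Ava, Zed, Tao, Sam, Fay, Pat, Yui, Hal — all 12 vertices — so the graph is connected.

Yes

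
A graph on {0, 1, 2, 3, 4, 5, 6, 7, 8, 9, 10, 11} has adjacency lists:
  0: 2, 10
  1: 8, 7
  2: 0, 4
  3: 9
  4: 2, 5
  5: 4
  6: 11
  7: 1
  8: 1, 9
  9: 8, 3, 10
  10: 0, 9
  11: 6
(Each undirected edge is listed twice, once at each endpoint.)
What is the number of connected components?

Component: {6, 11}
Component: {0, 1, 2, 3, 4, 5, 7, 8, 9, 10}

2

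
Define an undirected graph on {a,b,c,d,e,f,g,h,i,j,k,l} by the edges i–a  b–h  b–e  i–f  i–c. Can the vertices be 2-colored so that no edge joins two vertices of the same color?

Yes

A valid 2-coloring puts {d, e, g, h, i, j, k, l} on one side and {a, b, c, f} on the other; every edge crosses between the two sides.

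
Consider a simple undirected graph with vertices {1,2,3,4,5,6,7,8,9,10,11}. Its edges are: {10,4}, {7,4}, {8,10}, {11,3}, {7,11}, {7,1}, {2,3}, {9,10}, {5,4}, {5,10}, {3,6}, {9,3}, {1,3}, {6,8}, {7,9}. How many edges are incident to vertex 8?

Neighbors of 8: 6, 10.

2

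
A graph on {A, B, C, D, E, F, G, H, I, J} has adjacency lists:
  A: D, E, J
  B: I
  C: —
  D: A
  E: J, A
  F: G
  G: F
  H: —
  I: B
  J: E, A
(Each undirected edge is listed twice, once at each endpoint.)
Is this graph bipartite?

No

The cycle E-A-J-E has length 3, which is odd, so the graph is not bipartite.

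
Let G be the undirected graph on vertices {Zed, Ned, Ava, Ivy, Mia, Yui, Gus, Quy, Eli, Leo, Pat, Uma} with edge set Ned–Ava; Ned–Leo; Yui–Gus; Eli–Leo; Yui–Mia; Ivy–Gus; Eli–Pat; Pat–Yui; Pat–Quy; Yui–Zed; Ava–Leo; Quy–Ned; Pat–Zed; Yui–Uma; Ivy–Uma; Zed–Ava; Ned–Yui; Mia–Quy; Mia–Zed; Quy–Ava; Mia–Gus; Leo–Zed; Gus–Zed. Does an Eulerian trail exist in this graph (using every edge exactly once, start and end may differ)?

Degrees: Zed:6, Ned:4, Ava:4, Ivy:2, Mia:4, Yui:6, Gus:4, Quy:4, Eli:2, Leo:4, Pat:4, Uma:2
Odd-degree vertices: none (0 total).
With 0 odd-degree vertices and all edges in one connected piece, an Eulerian trail exists.

Yes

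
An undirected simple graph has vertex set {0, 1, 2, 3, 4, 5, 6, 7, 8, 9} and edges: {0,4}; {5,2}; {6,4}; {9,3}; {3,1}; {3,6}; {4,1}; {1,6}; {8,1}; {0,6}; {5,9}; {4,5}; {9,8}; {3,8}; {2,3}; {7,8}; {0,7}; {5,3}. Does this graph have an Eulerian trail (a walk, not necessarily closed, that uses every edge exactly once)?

Degrees: 0:3, 1:4, 2:2, 3:6, 4:4, 5:4, 6:4, 7:2, 8:4, 9:3
Odd-degree vertices: 0, 9 (2 total).
With 2 odd-degree vertices and all edges in one connected piece, an Eulerian trail exists (from 0 to 9).

Yes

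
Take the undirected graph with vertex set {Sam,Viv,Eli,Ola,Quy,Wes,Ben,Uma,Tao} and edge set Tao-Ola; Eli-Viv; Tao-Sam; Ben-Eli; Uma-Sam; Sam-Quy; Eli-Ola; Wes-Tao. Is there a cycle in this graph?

|V| = 9, |E| = 8, number of components = 1.
A forest on 9 vertices with 1 component has exactly 8 edges, which matches — so no cycle.

No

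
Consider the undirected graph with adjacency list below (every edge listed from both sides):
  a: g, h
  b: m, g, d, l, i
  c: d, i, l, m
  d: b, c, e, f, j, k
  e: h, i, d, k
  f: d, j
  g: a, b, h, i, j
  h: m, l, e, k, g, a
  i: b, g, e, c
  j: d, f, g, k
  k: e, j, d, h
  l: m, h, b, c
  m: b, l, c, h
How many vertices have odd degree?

2

Degrees: a:2, b:5, c:4, d:6, e:4, f:2, g:5, h:6, i:4, j:4, k:4, l:4, m:4
Odd-degree vertices: b, g.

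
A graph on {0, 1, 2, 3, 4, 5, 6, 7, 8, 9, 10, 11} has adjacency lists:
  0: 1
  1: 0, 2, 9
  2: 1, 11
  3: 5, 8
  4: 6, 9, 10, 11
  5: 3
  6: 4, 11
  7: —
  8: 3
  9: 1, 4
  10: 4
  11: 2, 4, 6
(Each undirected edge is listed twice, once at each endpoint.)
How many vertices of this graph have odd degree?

6

Degrees: 0:1, 1:3, 2:2, 3:2, 4:4, 5:1, 6:2, 7:0, 8:1, 9:2, 10:1, 11:3
Odd-degree vertices: 0, 1, 5, 8, 10, 11.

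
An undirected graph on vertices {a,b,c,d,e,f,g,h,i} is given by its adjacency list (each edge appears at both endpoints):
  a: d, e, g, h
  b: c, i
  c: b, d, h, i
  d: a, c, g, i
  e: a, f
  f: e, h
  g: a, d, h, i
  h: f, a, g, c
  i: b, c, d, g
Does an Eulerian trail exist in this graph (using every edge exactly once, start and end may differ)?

Degrees: a:4, b:2, c:4, d:4, e:2, f:2, g:4, h:4, i:4
Odd-degree vertices: none (0 total).
With 0 odd-degree vertices and all edges in one connected piece, an Eulerian trail exists.

Yes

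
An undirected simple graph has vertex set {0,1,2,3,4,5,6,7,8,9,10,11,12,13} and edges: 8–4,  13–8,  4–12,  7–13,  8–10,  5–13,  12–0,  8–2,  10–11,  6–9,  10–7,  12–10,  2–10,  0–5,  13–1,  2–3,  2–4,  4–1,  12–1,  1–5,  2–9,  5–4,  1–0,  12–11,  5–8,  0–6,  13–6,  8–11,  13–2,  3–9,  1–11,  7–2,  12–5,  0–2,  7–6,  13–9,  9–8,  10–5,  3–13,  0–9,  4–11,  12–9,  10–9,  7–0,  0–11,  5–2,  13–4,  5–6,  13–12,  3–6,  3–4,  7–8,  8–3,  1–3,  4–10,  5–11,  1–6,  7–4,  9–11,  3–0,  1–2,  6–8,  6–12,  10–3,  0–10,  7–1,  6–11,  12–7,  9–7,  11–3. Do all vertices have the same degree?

Degrees: 0:10, 1:10, 2:10, 3:10, 4:10, 5:10, 6:10, 7:10, 8:10, 9:10, 10:10, 11:10, 12:10, 13:10
Every vertex has degree 10, so the graph is 10-regular.

Yes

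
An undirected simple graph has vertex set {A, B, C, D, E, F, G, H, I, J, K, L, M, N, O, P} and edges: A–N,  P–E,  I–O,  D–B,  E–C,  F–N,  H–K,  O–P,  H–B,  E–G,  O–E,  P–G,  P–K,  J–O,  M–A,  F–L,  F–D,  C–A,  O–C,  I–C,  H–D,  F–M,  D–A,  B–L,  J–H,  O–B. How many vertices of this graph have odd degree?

0

Degrees: A:4, B:4, C:4, D:4, E:4, F:4, G:2, H:4, I:2, J:2, K:2, L:2, M:2, N:2, O:6, P:4
Odd-degree vertices: none.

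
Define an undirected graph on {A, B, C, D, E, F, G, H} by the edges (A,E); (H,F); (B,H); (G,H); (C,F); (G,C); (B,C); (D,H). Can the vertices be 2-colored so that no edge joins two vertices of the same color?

Color {C, E, H} black and {A, B, D, F, G} white. No edge joins two same-colored vertices, so the graph is bipartite.

Yes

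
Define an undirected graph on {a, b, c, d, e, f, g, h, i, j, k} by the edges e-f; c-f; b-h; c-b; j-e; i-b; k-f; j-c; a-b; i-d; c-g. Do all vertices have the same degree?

Degrees: a:1, b:4, c:4, d:1, e:2, f:3, g:1, h:1, i:2, j:2, k:1
Degrees are not all equal (e.g. deg(a)=1 but deg(b)=4); not regular.

No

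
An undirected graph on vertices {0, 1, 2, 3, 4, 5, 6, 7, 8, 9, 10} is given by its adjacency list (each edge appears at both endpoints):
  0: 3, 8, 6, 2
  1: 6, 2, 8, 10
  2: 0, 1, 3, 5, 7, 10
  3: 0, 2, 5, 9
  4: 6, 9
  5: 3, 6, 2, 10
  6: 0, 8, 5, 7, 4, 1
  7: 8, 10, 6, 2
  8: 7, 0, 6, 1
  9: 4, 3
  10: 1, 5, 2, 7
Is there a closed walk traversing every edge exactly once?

Degrees: 0:4, 1:4, 2:6, 3:4, 4:2, 5:4, 6:6, 7:4, 8:4, 9:2, 10:4
Every vertex has even degree and the edges form a single connected piece, so an Eulerian circuit exists.

Yes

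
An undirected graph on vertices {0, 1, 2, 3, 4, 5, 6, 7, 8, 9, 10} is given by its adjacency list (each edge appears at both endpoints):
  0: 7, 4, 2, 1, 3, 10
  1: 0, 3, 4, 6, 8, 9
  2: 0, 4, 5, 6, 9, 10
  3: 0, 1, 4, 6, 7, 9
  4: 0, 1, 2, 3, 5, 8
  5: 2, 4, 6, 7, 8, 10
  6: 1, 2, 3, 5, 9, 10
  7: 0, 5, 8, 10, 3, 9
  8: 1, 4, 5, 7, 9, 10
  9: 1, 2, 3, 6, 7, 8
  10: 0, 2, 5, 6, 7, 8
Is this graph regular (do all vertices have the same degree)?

Yes

Degrees: 0:6, 1:6, 2:6, 3:6, 4:6, 5:6, 6:6, 7:6, 8:6, 9:6, 10:6
All degrees equal 6; the graph is regular.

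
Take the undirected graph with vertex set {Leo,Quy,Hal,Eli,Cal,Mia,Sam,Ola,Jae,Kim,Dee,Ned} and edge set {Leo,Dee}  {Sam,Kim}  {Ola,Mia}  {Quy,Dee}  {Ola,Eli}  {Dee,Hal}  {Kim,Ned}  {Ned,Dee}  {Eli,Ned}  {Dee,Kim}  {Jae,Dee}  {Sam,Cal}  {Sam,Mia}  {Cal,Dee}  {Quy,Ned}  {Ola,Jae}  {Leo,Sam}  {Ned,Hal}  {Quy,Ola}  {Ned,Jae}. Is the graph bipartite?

The cycle Kim-Dee-Ned-Kim has length 3, which is odd, so the graph is not bipartite.

No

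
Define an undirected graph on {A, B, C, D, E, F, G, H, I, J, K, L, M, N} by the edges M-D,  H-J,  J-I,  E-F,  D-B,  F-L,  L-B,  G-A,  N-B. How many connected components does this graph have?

5

Component: {C}
Component: {K}
Component: {A, G}
Component: {H, I, J}
Component: {B, D, E, F, L, M, N}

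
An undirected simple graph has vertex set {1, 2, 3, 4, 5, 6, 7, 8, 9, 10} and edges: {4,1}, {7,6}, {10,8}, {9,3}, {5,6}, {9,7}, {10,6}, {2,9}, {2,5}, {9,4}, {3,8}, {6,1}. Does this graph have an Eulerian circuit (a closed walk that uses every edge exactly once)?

Yes

Degrees: 1:2, 2:2, 3:2, 4:2, 5:2, 6:4, 7:2, 8:2, 9:4, 10:2
All degrees are even and the non-isolated vertices are connected — an Eulerian circuit exists.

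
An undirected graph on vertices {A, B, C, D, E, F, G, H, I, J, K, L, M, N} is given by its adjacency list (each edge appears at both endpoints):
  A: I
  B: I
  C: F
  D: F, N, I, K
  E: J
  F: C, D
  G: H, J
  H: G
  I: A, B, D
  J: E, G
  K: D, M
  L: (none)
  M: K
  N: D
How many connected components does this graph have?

Component: {L}
Component: {E, G, H, J}
Component: {A, B, C, D, F, I, K, M, N}

3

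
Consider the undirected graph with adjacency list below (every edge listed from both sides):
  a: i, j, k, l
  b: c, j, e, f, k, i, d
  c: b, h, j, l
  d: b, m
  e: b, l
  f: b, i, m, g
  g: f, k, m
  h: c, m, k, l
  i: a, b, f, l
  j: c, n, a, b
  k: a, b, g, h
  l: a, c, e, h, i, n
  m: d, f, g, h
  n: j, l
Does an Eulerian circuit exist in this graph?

No

Degrees: a:4, b:7, c:4, d:2, e:2, f:4, g:3, h:4, i:4, j:4, k:4, l:6, m:4, n:2
b, g have odd degree; an Eulerian circuit needs every degree to be even, so none exists.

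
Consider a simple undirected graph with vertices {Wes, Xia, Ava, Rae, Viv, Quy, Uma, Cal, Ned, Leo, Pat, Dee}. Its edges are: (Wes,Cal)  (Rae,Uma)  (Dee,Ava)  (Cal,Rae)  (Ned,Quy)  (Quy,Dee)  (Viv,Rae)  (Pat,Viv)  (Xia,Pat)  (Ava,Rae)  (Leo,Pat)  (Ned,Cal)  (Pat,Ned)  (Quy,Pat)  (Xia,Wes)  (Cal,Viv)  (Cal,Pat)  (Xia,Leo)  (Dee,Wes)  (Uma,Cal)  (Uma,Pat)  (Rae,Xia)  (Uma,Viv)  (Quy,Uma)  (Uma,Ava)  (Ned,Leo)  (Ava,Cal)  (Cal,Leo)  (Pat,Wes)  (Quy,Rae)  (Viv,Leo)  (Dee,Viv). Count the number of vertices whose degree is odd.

2

Degrees: Wes:4, Xia:4, Ava:4, Rae:6, Viv:6, Quy:5, Uma:6, Cal:8, Ned:4, Leo:5, Pat:8, Dee:4
Odd-degree vertices: Quy, Leo.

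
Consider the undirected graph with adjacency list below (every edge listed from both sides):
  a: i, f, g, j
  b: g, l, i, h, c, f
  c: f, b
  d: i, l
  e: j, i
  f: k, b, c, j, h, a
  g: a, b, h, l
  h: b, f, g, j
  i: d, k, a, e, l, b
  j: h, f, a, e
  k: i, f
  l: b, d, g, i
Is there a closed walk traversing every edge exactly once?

Yes

Degrees: a:4, b:6, c:2, d:2, e:2, f:6, g:4, h:4, i:6, j:4, k:2, l:4
All degrees are even and the non-isolated vertices are connected — an Eulerian circuit exists.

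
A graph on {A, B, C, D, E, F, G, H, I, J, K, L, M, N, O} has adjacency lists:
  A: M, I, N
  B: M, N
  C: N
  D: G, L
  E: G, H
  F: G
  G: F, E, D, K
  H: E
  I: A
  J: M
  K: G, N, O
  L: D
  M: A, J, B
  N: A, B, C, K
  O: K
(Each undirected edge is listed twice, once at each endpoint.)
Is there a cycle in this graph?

|V| = 15, |E| = 15, number of components = 1.
Since 15 > 15 - 1, a cycle must exist; for instance A-N-B-M-A.

Yes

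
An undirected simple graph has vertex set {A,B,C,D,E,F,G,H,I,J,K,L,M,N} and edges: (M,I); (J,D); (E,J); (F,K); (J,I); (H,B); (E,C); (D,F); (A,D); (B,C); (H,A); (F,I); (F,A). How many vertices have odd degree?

Degrees: A:3, B:2, C:2, D:3, E:2, F:4, G:0, H:2, I:3, J:3, K:1, L:0, M:1, N:0
Odd-degree vertices: A, D, I, J, K, M.

6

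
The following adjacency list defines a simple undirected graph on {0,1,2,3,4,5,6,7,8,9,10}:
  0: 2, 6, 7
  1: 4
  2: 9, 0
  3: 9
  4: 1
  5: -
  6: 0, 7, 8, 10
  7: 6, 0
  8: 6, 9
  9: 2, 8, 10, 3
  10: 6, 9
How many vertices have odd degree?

Degrees: 0:3, 1:1, 2:2, 3:1, 4:1, 5:0, 6:4, 7:2, 8:2, 9:4, 10:2
Odd-degree vertices: 0, 1, 3, 4.

4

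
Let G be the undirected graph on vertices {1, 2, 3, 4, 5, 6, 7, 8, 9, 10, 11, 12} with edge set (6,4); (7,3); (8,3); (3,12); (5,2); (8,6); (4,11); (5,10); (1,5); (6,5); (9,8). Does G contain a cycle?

|V| = 12, |E| = 11, number of components = 1.
A forest on 12 vertices with 1 component has exactly 11 edges, which matches — so no cycle.

No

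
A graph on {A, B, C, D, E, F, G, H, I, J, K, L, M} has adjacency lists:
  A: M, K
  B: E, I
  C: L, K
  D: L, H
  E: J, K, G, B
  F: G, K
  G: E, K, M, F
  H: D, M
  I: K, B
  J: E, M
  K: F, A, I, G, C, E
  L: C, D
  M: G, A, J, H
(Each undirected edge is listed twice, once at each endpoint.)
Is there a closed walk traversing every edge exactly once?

Yes

Degrees: A:2, B:2, C:2, D:2, E:4, F:2, G:4, H:2, I:2, J:2, K:6, L:2, M:4
All degrees are even and the non-isolated vertices are connected — an Eulerian circuit exists.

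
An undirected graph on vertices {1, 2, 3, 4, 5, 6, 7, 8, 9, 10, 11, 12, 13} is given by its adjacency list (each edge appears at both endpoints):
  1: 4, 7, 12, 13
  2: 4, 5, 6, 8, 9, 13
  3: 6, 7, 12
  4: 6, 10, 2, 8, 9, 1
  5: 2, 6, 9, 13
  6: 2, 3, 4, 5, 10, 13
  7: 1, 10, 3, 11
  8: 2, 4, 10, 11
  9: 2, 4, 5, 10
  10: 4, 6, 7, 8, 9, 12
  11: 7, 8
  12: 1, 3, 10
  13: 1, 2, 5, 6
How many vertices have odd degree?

2

Degrees: 1:4, 2:6, 3:3, 4:6, 5:4, 6:6, 7:4, 8:4, 9:4, 10:6, 11:2, 12:3, 13:4
Odd-degree vertices: 3, 12.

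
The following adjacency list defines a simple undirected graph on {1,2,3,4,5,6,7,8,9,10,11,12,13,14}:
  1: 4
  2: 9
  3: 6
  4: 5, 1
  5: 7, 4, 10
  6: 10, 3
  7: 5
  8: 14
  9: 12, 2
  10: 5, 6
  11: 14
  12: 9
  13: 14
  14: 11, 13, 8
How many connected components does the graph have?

Component: {2, 9, 12}
Component: {8, 11, 13, 14}
Component: {1, 3, 4, 5, 6, 7, 10}

3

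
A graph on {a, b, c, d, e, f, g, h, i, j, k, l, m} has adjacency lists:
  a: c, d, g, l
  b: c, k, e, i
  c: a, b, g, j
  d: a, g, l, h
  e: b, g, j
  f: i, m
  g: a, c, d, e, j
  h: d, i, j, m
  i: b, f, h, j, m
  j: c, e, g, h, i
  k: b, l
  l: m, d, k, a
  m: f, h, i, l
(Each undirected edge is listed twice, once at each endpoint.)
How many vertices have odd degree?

4

Degrees: a:4, b:4, c:4, d:4, e:3, f:2, g:5, h:4, i:5, j:5, k:2, l:4, m:4
Odd-degree vertices: e, g, i, j.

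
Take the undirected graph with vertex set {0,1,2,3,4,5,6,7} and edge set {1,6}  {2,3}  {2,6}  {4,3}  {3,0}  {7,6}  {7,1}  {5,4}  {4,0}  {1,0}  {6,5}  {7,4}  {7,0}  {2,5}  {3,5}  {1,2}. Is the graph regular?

Degrees: 0:4, 1:4, 2:4, 3:4, 4:4, 5:4, 6:4, 7:4
All degrees equal 4; the graph is regular.

Yes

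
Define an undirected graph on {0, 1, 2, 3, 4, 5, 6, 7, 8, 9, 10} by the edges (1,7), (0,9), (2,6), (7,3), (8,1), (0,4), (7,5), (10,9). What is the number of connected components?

Component: {2, 6}
Component: {0, 4, 9, 10}
Component: {1, 3, 5, 7, 8}

3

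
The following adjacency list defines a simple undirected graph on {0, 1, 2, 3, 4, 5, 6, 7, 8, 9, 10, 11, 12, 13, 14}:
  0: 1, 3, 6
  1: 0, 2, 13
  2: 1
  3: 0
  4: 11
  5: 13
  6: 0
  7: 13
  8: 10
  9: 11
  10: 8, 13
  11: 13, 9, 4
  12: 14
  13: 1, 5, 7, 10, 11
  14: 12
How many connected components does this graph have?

2

Component: {12, 14}
Component: {0, 1, 2, 3, 4, 5, 6, 7, 8, 9, 10, 11, 13}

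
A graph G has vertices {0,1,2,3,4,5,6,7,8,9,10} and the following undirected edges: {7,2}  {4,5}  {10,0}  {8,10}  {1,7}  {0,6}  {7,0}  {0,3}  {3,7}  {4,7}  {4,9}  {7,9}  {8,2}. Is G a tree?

The graph has 11 vertices and 13 edges.
Connected but with 13 > 10 edges, so it has a cycle and is not a tree.

No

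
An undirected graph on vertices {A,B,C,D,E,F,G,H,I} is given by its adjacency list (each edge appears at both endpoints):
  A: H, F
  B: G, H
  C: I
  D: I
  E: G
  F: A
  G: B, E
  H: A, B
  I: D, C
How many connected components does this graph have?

Component: {C, D, I}
Component: {A, B, E, F, G, H}

2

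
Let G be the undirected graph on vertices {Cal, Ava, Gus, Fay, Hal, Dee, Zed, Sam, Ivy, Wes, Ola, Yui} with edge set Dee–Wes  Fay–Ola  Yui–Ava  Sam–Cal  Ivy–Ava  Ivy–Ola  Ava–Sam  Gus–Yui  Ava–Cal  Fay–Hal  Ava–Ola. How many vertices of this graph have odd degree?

Degrees: Cal:2, Ava:5, Gus:1, Fay:2, Hal:1, Dee:1, Zed:0, Sam:2, Ivy:2, Wes:1, Ola:3, Yui:2
Odd-degree vertices: Ava, Gus, Hal, Dee, Wes, Ola.

6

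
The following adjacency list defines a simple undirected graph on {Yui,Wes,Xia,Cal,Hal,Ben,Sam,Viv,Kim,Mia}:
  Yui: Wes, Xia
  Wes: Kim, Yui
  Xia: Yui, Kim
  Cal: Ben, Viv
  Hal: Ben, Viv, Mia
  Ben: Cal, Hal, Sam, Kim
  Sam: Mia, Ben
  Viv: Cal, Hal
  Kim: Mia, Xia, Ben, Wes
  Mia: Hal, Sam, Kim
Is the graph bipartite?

Yes

A valid 2-coloring puts {Wes, Xia, Ben, Viv, Mia} on one side and {Yui, Cal, Hal, Sam, Kim} on the other; every edge crosses between the two sides.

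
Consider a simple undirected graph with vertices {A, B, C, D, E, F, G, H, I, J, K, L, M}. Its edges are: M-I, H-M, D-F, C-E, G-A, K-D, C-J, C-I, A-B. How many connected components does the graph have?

Component: {L}
Component: {A, B, G}
Component: {D, F, K}
Component: {C, E, H, I, J, M}

4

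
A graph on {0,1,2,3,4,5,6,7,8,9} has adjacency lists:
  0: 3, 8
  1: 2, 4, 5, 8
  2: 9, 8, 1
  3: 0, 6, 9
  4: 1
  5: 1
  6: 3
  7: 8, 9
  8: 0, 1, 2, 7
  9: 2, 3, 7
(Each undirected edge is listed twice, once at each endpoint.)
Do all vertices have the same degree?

No

Degrees: 0:2, 1:4, 2:3, 3:3, 4:1, 5:1, 6:1, 7:2, 8:4, 9:3
Vertex 4 has degree 1 while 1 has degree 4, so the graph is not regular.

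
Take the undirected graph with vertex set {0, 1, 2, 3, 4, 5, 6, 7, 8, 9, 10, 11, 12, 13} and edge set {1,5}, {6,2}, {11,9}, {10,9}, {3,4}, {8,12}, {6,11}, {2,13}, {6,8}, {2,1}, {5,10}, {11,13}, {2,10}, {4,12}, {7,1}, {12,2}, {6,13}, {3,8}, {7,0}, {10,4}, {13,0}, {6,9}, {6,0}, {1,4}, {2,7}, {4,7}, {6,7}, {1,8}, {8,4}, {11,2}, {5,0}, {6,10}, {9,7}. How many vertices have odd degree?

Degrees: 0:4, 1:5, 2:7, 3:2, 4:6, 5:3, 6:8, 7:6, 8:5, 9:4, 10:5, 11:4, 12:3, 13:4
Odd-degree vertices: 1, 2, 5, 8, 10, 12.

6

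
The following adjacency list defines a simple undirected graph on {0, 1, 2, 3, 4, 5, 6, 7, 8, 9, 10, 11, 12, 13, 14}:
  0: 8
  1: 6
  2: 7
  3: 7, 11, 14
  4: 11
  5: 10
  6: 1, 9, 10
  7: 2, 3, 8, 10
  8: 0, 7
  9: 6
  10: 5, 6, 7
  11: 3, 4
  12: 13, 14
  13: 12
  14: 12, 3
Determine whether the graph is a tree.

The graph has 15 vertices and 14 edges.
It is connected with exactly 14 edges, hence acyclic — it is a tree.

Yes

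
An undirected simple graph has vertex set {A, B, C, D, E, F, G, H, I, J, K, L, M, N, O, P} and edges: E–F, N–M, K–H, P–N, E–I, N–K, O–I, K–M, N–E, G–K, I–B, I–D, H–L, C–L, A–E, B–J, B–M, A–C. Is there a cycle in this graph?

Yes

|V| = 16, |E| = 18, number of components = 1.
Since 18 > 16 - 1, a cycle must exist; for instance N-E-I-B-M-N.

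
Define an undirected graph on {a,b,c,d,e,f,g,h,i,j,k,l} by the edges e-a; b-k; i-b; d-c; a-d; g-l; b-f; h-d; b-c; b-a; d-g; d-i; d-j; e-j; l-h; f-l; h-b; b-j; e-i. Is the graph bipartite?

A valid 2-coloring puts {b, d, e, l} on one side and {a, c, f, g, h, i, j, k} on the other; every edge crosses between the two sides.

Yes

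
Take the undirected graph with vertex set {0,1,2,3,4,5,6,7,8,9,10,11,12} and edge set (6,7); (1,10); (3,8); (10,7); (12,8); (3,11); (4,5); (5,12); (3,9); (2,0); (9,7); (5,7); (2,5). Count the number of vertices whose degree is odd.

6

Degrees: 0:1, 1:1, 2:2, 3:3, 4:1, 5:4, 6:1, 7:4, 8:2, 9:2, 10:2, 11:1, 12:2
Odd-degree vertices: 0, 1, 3, 4, 6, 11.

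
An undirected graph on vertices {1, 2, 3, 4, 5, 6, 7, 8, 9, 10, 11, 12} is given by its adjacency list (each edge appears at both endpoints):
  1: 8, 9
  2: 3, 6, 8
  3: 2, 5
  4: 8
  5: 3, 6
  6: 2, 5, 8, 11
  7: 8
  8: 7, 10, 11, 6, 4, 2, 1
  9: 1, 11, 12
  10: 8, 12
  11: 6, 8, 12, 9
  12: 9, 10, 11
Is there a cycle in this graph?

Yes

|V| = 12, |E| = 17, number of components = 1.
One cycle is 8-10-12-9-11-6-8.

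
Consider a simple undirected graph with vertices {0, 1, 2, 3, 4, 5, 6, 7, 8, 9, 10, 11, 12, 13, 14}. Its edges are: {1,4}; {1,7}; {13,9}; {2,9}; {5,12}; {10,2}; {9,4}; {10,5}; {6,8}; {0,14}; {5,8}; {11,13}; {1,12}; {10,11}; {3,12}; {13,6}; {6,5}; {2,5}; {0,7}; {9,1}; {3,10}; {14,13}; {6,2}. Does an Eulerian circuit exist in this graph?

Degrees: 0:2, 1:4, 2:4, 3:2, 4:2, 5:5, 6:4, 7:2, 8:2, 9:4, 10:4, 11:2, 12:3, 13:4, 14:2
Vertices with odd degree: 5, 12. An Eulerian circuit requires all degrees even.

No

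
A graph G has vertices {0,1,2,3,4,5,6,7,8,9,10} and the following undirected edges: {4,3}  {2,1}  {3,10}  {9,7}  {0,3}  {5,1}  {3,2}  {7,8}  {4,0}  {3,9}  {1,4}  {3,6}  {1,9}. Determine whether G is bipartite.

The cycle 4-0-3-4 has length 3, which is odd, so the graph is not bipartite.

No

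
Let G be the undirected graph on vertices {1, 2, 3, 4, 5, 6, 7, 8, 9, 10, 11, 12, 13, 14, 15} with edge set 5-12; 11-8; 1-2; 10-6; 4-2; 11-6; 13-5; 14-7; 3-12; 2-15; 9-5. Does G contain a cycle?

No

The graph has 15 vertices, 11 edges, and 4 connected components.
Since 11 = 15 - 4, the graph is a forest and contains no cycle.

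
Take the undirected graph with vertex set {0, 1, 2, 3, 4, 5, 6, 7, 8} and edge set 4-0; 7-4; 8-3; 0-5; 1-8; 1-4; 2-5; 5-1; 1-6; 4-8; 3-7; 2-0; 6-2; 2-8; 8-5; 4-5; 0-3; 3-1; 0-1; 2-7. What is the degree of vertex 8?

5

Neighbors of 8: 1, 2, 3, 4, 5.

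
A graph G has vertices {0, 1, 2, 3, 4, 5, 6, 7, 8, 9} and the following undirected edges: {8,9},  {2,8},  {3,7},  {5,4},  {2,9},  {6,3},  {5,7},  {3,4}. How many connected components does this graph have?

Component: {0}
Component: {1}
Component: {2, 8, 9}
Component: {3, 4, 5, 6, 7}

4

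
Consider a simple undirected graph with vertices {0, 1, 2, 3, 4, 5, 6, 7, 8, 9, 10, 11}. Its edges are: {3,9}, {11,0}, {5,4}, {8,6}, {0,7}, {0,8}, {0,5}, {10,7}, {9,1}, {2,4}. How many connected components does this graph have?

2

Component: {1, 3, 9}
Component: {0, 2, 4, 5, 6, 7, 8, 10, 11}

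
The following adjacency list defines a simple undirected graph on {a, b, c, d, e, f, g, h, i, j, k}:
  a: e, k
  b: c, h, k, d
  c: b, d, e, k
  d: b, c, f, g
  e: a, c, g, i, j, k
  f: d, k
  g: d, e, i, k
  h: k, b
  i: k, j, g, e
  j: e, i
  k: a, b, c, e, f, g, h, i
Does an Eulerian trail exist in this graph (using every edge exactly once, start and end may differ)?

Degrees: a:2, b:4, c:4, d:4, e:6, f:2, g:4, h:2, i:4, j:2, k:8
Odd-degree vertices: none (0 total).
With 0 odd-degree vertices and all edges in one connected piece, an Eulerian trail exists.

Yes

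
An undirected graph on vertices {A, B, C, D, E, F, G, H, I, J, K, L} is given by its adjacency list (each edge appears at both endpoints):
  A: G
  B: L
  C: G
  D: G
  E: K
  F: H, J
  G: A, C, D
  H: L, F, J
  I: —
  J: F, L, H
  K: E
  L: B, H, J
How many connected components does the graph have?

Component: {I}
Component: {E, K}
Component: {A, C, D, G}
Component: {B, F, H, J, L}

4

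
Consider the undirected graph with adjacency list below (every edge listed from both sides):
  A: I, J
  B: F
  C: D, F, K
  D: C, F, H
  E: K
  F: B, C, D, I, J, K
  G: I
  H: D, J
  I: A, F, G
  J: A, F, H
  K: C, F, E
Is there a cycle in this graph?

Yes

|V| = 11, |E| = 14, number of components = 1.
One cycle is F-K-C-F.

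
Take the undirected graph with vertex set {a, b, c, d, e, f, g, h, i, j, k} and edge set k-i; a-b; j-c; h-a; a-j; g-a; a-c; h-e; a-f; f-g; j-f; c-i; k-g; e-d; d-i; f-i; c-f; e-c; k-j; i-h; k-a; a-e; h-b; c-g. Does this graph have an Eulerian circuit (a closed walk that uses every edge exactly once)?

Degrees: a:8, b:2, c:6, d:2, e:4, f:5, g:4, h:4, i:5, j:4, k:4
Vertices with odd degree: f, i. An Eulerian circuit requires all degrees even.

No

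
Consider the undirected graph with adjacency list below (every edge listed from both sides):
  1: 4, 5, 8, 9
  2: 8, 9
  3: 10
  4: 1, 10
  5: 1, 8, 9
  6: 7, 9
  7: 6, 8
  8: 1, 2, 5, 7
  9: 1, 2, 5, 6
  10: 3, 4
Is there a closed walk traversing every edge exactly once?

Degrees: 1:4, 2:2, 3:1, 4:2, 5:3, 6:2, 7:2, 8:4, 9:4, 10:2
Vertices with odd degree: 3, 5. An Eulerian circuit requires all degrees even.

No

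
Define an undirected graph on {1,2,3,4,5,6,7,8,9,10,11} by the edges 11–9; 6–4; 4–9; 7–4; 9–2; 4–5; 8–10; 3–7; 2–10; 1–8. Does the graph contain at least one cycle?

The graph has 11 vertices, 10 edges, and 1 connected component.
A forest on 11 vertices with 1 component has exactly 10 edges, which matches — so no cycle.

No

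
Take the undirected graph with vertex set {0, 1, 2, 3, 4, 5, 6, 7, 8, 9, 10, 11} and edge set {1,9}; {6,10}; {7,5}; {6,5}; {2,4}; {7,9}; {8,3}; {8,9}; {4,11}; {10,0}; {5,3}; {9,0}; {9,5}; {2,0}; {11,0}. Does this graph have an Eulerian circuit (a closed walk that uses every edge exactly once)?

Degrees: 0:4, 1:1, 2:2, 3:2, 4:2, 5:4, 6:2, 7:2, 8:2, 9:5, 10:2, 11:2
Vertices with odd degree: 1, 9. An Eulerian circuit requires all degrees even.

No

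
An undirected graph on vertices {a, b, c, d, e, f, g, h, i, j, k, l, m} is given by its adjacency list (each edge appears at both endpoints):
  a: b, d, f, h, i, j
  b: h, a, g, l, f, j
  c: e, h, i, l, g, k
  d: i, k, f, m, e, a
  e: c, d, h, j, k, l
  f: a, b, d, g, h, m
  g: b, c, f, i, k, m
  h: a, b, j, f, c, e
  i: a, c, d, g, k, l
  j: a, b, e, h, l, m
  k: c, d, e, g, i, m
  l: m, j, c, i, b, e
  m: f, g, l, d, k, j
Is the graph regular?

Degrees: a:6, b:6, c:6, d:6, e:6, f:6, g:6, h:6, i:6, j:6, k:6, l:6, m:6
Every vertex has degree 6, so the graph is 6-regular.

Yes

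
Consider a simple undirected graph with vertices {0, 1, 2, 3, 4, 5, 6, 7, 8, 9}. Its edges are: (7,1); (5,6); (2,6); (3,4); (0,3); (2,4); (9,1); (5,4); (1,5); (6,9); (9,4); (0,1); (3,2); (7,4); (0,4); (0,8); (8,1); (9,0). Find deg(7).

2

Neighbors of 7: 1, 4.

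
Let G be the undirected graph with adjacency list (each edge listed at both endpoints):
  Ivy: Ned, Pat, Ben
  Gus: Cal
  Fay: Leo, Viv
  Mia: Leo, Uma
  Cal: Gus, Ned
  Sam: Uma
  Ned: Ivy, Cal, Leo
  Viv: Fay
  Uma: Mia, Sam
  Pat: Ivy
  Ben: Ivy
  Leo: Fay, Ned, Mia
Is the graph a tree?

Yes

The graph has 12 vertices and 11 edges.
Connected and |E| = |V| - 1, which characterizes a tree.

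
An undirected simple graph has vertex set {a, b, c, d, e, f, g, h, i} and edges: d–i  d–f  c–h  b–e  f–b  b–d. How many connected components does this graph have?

4

Component: {a}
Component: {g}
Component: {c, h}
Component: {b, d, e, f, i}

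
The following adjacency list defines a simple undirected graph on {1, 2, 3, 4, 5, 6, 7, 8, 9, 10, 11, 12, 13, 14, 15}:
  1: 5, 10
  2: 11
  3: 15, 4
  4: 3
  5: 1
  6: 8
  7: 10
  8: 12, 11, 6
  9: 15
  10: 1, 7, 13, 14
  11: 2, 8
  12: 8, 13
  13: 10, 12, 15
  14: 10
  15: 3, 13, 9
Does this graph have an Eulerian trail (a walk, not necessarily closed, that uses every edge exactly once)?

Degrees: 1:2, 2:1, 3:2, 4:1, 5:1, 6:1, 7:1, 8:3, 9:1, 10:4, 11:2, 12:2, 13:3, 14:1, 15:3
Odd-degree vertices: 2, 4, 5, 6, 7, 8, 9, 13, 14, 15 (10 total).
With 10 odd-degree vertices (more than two), no single trail can use every edge.

No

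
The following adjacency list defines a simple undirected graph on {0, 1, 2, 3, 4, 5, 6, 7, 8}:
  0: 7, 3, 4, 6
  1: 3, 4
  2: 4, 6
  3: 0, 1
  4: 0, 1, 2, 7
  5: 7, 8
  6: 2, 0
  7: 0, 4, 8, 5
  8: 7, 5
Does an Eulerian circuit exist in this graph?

Yes

Degrees: 0:4, 1:2, 2:2, 3:2, 4:4, 5:2, 6:2, 7:4, 8:2
Every vertex has even degree and the edges form a single connected piece, so an Eulerian circuit exists.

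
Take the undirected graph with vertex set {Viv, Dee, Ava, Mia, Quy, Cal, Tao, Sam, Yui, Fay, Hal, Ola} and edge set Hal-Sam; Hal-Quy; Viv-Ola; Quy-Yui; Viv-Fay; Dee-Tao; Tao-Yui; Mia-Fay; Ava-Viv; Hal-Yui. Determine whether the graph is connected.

Component: {Cal}
Component: {Viv, Ava, Mia, Fay, Ola}
Component: {Dee, Quy, Tao, Sam, Yui, Hal}
No edge joins these 3 groups, so the graph is disconnected.

No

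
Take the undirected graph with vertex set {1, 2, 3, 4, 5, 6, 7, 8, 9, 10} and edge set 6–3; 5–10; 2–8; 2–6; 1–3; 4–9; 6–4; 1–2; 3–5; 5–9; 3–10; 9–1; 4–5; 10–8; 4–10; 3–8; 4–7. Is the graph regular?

No

Degrees: 1:3, 2:3, 3:5, 4:5, 5:4, 6:3, 7:1, 8:3, 9:3, 10:4
Vertex 7 has degree 1 while 3 has degree 5, so the graph is not regular.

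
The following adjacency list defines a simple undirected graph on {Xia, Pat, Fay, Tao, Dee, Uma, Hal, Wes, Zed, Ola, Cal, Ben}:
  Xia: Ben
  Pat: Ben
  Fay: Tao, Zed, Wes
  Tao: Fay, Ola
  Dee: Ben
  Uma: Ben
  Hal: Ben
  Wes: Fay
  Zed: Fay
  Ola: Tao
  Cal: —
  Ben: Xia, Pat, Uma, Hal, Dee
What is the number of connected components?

Component: {Cal}
Component: {Fay, Tao, Wes, Zed, Ola}
Component: {Xia, Pat, Dee, Uma, Hal, Ben}

3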